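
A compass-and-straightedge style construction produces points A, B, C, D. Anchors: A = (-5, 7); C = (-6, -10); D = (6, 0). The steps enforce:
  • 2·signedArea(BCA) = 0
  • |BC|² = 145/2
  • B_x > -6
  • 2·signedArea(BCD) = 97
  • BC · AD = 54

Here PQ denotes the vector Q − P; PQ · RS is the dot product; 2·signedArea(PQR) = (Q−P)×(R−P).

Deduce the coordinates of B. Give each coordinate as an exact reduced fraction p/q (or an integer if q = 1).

1. B_x = -11/2  [2·signedArea(BCA) = 0 ∩ 2·signedArea(BCD) = 97]
2. B_y = -3/2  [2·signedArea(BCA) = 0 ∩ 2·signedArea(BCD) = 97]
   → B = (-11/2, -3/2)

B = (-11/2, -3/2)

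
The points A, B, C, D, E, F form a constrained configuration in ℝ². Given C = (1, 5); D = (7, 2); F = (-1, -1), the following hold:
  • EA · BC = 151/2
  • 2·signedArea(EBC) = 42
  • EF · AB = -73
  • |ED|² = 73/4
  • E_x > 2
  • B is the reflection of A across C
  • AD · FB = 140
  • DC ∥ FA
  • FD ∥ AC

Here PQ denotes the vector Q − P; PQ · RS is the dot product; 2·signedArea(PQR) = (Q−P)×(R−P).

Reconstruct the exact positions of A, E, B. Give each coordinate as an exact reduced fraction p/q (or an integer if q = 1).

A = (-7, 2)
B = (9, 8)
E = (3, 1/2)

1. A_x = -7  [FD ∥ AC ∩ DC ∥ FA]
2. A_y = 2  [FD ∥ AC ∩ DC ∥ FA]
   → A = (-7, 2)
3. B_x = 9  [B is the reflection of A across C]
4. B_y = 8  [B is the reflection of A across C]
   → B = (9, 8)
5. E_x = 3  [EA · BC = 151/2 ∩ 2·signedArea(EBC) = 42]
6. E_y = 1/2  [EA · BC = 151/2 ∩ 2·signedArea(EBC) = 42]
   → E = (3, 1/2)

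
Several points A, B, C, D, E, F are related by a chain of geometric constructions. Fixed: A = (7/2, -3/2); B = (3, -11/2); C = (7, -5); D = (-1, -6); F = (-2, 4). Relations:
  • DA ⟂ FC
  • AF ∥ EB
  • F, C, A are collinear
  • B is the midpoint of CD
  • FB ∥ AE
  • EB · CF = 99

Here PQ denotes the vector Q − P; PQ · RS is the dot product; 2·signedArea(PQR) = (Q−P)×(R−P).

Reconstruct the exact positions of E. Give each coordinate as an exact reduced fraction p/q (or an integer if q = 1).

E = (17/2, -11)

1. E_x = 17/2  [AF ∥ EB ∩ FB ∥ AE]
2. E_y = -11  [AF ∥ EB ∩ FB ∥ AE]
   → E = (17/2, -11)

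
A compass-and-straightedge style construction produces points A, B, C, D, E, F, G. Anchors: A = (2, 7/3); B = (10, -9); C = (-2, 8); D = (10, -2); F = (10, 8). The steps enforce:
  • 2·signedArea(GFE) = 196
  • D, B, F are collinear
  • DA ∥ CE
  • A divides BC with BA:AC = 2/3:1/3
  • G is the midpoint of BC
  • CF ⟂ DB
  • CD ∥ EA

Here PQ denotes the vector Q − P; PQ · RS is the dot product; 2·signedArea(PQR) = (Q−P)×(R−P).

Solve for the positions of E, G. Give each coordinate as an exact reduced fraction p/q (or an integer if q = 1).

E = (-10, 37/3)
G = (4, -1/2)

1. E_x = -10  [CD ∥ EA ∩ DA ∥ CE]
2. E_y = 37/3  [CD ∥ EA ∩ DA ∥ CE]
   → E = (-10, 37/3)
3. G_x = 4  [G is the midpoint of BC]
4. G_y = -1/2  [G is the midpoint of BC]
   → G = (4, -1/2)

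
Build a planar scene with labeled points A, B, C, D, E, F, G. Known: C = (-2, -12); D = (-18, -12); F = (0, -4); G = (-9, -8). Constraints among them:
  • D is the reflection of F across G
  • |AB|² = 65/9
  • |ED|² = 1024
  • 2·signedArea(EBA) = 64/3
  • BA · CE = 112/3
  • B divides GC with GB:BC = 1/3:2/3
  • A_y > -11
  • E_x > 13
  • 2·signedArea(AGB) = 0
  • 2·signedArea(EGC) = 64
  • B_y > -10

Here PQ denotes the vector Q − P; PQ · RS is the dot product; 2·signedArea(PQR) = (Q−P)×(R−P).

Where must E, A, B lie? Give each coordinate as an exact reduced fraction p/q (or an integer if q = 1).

1. E_x = 14  [line 4·x + 7·y + 28 = 0 ∩ |ED|² = 1024]
2. E_y = -12  [line 4·x + 7·y + 28 = 0 ∩ |ED|² = 1024]
   → E = (14, -12)
3. B_x = -20/3  [B divides GC with GB:BC = 1/3:2/3]
4. B_y = -28/3  [B divides GC with GB:BC = 1/3:2/3]
   → B = (-20/3, -28/3)
5. A_x = -13/3  [2·signedArea(EBA) = 64/3 ∩ 2·signedArea(AGB) = 0]
6. A_y = -32/3  [2·signedArea(EBA) = 64/3 ∩ 2·signedArea(AGB) = 0]
   → A = (-13/3, -32/3)

A = (-13/3, -32/3)
B = (-20/3, -28/3)
E = (14, -12)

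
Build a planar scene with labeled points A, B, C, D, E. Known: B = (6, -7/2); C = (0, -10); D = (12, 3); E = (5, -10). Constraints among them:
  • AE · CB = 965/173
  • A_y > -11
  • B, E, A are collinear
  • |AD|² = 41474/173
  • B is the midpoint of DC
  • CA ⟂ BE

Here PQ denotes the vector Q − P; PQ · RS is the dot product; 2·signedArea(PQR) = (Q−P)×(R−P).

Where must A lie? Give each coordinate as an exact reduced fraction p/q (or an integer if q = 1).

A = (845/173, -1860/173)

1. A_x = 845/173  [B, E, A are collinear ∩ CA ⟂ BE]
2. A_y = -1860/173  [B, E, A are collinear ∩ CA ⟂ BE]
   → A = (845/173, -1860/173)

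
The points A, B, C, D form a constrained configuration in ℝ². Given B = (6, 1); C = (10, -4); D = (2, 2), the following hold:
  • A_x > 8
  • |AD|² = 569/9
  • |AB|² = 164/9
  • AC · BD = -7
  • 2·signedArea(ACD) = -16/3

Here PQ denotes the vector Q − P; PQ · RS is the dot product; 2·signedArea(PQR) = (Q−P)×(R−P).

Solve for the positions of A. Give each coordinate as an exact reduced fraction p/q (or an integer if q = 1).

1. A_x = 26/3  [2·signedArea(ACD) = -16/3 ∩ AC · BD = -7]
2. A_y = -7/3  [2·signedArea(ACD) = -16/3 ∩ AC · BD = -7]
   → A = (26/3, -7/3)

A = (26/3, -7/3)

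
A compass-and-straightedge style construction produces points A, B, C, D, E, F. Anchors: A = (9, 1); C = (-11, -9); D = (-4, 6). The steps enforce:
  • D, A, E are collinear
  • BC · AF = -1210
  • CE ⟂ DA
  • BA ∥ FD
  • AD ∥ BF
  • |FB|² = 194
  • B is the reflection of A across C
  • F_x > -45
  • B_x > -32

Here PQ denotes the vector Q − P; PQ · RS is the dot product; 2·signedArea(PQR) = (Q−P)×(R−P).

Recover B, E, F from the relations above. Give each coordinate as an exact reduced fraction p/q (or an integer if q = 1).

B = (-31, -19)
E = (-492/97, 622/97)
F = (-44, -14)

1. B_x = -31  [B is the reflection of A across C]
2. B_y = -19  [B is the reflection of A across C]
   → B = (-31, -19)
3. E_x = -492/97  [D, A, E are collinear ∩ CE ⟂ DA]
4. E_y = 622/97  [D, A, E are collinear ∩ CE ⟂ DA]
   → E = (-492/97, 622/97)
5. F_x = -44  [BA ∥ FD ∩ AD ∥ BF]
6. F_y = -14  [BA ∥ FD ∩ AD ∥ BF]
   → F = (-44, -14)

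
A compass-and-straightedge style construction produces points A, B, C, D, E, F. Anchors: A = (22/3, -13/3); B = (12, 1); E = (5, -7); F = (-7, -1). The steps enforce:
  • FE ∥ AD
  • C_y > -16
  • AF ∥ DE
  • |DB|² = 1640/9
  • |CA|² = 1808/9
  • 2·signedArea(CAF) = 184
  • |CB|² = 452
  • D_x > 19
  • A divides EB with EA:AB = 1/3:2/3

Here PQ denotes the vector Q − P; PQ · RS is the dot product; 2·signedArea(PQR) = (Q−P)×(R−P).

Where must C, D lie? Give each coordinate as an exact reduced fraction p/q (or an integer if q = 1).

C = (-2, -15)
D = (58/3, -31/3)

1. C_x = -2  [line -10/3·x + -43/3·y + -665/3 = 0 ∩ |CA|² = 1808/9]
2. C_y = -15  [line -10/3·x + -43/3·y + -665/3 = 0 ∩ |CA|² = 1808/9]
   → C = (-2, -15)
3. D_x = 58/3  [AF ∥ DE ∩ FE ∥ AD]
4. D_y = -31/3  [AF ∥ DE ∩ FE ∥ AD]
   → D = (58/3, -31/3)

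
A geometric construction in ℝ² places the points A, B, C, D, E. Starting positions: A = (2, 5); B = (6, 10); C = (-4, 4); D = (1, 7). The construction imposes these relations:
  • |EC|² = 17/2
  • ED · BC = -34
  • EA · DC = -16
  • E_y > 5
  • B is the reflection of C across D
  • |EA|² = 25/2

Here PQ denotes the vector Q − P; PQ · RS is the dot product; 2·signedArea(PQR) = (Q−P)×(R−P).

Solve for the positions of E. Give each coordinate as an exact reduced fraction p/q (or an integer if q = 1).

1. E_x = -3/2  [line 5·x + 3·y + -9 = 0 ∩ |EC|² = 17/2]
2. E_y = 11/2  [line 5·x + 3·y + -9 = 0 ∩ |EC|² = 17/2]
   → E = (-3/2, 11/2)

E = (-3/2, 11/2)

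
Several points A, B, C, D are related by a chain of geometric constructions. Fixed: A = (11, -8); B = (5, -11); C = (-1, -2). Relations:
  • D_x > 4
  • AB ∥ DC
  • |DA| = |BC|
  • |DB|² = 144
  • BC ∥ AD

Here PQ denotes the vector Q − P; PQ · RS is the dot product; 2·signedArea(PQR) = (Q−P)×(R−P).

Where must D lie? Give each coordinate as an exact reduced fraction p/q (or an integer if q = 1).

D = (5, 1)

1. D_x = 5  [AB ∥ DC ∩ BC ∥ AD]
2. D_y = 1  [AB ∥ DC ∩ BC ∥ AD]
   → D = (5, 1)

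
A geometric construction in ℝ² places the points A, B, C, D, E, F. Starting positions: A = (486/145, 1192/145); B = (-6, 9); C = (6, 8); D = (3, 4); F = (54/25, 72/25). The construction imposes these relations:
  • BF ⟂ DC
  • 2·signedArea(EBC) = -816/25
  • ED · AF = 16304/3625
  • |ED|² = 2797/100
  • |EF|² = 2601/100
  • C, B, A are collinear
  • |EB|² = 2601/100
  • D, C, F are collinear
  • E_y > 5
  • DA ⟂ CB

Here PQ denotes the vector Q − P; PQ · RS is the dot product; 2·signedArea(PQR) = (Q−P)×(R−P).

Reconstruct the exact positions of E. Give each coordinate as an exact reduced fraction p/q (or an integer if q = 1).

1. E_x = -48/25  [2·signedArea(EBC) = -816/25 ∩ ED · AF = 16304/3625]
2. E_y = 297/50  [2·signedArea(EBC) = -816/25 ∩ ED · AF = 16304/3625]
   → E = (-48/25, 297/50)

E = (-48/25, 297/50)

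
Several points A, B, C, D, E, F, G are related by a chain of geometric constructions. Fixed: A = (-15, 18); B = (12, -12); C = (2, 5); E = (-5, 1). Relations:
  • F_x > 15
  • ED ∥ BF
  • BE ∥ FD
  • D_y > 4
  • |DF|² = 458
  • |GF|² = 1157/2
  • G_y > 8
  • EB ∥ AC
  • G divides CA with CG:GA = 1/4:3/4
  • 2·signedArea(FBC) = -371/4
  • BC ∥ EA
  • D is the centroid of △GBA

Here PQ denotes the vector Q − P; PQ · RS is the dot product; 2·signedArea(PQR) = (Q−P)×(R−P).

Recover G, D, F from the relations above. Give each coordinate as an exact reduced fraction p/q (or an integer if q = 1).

D = (-7/4, 19/4)
F = (61/4, -33/4)
G = (-9/4, 33/4)

1. G_x = -9/4  [G divides CA with CG:GA = 1/4:3/4]
2. G_y = 33/4  [G divides CA with CG:GA = 1/4:3/4]
   → G = (-9/4, 33/4)
3. D_x = -7/4  [D is the centroid of △GBA]
4. D_y = 19/4  [D is the centroid of △GBA]
   → D = (-7/4, 19/4)
5. F_x = 61/4  [BE ∥ FD ∩ ED ∥ BF]
6. F_y = -33/4  [BE ∥ FD ∩ ED ∥ BF]
   → F = (61/4, -33/4)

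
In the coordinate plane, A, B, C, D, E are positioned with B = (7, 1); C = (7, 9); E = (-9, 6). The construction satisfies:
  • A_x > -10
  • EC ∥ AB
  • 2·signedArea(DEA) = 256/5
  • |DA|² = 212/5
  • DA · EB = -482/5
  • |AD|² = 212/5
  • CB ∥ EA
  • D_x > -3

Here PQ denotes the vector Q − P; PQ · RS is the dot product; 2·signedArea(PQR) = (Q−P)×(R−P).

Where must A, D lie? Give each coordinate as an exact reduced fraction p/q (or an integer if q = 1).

1. A_x = -9  [EC ∥ AB ∩ CB ∥ EA]
2. A_y = -2  [EC ∥ AB ∩ CB ∥ EA]
   → A = (-9, -2)
3. D_x = -13/5  [DA · EB = -482/5 ∩ 2·signedArea(DEA) = 256/5]
4. D_y = -4/5  [DA · EB = -482/5 ∩ 2·signedArea(DEA) = 256/5]
   → D = (-13/5, -4/5)

A = (-9, -2)
D = (-13/5, -4/5)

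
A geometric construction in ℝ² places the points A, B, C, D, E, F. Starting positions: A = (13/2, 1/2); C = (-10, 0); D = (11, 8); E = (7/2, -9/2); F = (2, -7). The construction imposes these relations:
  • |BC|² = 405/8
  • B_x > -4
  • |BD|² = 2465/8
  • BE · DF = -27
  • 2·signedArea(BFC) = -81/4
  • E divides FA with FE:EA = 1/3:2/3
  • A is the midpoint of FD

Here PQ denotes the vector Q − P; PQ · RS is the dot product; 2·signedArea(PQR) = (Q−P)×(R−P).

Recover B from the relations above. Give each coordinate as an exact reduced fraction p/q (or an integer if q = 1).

1. B_x = -13/4  [2·signedArea(BFC) = -81/4 ∩ BE · DF = -27]
2. B_y = -9/4  [2·signedArea(BFC) = -81/4 ∩ BE · DF = -27]
   → B = (-13/4, -9/4)

B = (-13/4, -9/4)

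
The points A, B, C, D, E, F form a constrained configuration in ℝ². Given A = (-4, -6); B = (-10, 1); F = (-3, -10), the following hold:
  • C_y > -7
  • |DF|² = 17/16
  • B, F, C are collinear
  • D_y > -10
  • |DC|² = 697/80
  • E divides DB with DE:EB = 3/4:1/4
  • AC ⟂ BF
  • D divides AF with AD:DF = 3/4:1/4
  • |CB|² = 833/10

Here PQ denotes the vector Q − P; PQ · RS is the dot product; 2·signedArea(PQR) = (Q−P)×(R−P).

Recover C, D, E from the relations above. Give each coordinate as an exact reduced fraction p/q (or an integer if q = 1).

1. C_x = -51/10  [B, F, C are collinear ∩ AC ⟂ BF]
2. C_y = -67/10  [B, F, C are collinear ∩ AC ⟂ BF]
   → C = (-51/10, -67/10)
3. D_x = -13/4  [D divides AF with AD:DF = 3/4:1/4]
4. D_y = -9  [D divides AF with AD:DF = 3/4:1/4]
   → D = (-13/4, -9)
5. E_x = -133/16  [E divides DB with DE:EB = 3/4:1/4]
6. E_y = -3/2  [E divides DB with DE:EB = 3/4:1/4]
   → E = (-133/16, -3/2)

C = (-51/10, -67/10)
D = (-13/4, -9)
E = (-133/16, -3/2)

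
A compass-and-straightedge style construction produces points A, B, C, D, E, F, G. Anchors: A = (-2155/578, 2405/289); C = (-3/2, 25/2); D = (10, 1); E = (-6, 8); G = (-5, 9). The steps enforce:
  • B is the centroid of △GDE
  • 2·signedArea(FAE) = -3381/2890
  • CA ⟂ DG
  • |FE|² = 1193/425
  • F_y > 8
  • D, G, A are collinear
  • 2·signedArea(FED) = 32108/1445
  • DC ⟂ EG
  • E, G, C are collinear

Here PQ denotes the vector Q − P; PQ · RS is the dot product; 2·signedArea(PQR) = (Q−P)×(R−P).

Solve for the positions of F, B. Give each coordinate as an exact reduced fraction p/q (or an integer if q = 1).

B = (-1/3, 6)
F = (-1298/289, 12613/1445)

1. F_x = -1298/289  [2·signedArea(FAE) = -3381/2890 ∩ 2·signedArea(FED) = 32108/1445]
2. F_y = 12613/1445  [2·signedArea(FAE) = -3381/2890 ∩ 2·signedArea(FED) = 32108/1445]
   → F = (-1298/289, 12613/1445)
3. B_x = -1/3  [B is the centroid of △GDE]
4. B_y = 6  [B is the centroid of △GDE]
   → B = (-1/3, 6)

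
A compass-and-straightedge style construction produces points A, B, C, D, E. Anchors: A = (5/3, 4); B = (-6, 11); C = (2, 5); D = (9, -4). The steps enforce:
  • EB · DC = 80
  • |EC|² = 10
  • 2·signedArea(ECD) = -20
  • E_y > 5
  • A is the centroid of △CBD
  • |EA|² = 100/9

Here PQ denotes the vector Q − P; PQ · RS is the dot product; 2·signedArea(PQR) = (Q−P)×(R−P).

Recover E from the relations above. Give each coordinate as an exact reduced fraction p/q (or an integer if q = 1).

E = (-1, 6)

1. E_x = -1  [EB · DC = 80 ∩ 2·signedArea(ECD) = -20]
2. E_y = 6  [EB · DC = 80 ∩ 2·signedArea(ECD) = -20]
   → E = (-1, 6)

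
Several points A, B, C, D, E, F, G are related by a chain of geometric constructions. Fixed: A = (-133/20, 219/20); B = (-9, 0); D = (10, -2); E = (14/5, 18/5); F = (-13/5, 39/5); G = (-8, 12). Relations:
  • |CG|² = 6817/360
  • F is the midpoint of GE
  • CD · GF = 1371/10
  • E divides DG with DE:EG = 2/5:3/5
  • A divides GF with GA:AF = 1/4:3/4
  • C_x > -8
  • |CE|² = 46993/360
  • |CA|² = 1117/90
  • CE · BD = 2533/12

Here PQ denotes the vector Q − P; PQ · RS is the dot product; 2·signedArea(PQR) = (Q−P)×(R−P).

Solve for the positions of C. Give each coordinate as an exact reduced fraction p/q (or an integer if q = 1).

C = (-473/60, 153/20)

1. C_x = -473/60  [CE · BD = 2533/12 ∩ CD · GF = 1371/10]
2. C_y = 153/20  [CE · BD = 2533/12 ∩ CD · GF = 1371/10]
   → C = (-473/60, 153/20)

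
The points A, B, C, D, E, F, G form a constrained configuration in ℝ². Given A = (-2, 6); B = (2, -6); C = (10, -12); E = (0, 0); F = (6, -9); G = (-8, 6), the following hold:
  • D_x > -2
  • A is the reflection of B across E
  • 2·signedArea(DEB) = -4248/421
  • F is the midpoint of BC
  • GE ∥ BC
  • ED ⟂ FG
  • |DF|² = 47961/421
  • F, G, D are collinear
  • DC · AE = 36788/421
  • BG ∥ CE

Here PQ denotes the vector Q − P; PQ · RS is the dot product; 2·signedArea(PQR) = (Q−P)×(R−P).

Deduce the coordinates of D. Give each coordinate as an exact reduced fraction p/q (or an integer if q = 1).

D = (-540/421, -504/421)

1. D_x = -540/421  [F, G, D are collinear ∩ ED ⟂ FG]
2. D_y = -504/421  [F, G, D are collinear ∩ ED ⟂ FG]
   → D = (-540/421, -504/421)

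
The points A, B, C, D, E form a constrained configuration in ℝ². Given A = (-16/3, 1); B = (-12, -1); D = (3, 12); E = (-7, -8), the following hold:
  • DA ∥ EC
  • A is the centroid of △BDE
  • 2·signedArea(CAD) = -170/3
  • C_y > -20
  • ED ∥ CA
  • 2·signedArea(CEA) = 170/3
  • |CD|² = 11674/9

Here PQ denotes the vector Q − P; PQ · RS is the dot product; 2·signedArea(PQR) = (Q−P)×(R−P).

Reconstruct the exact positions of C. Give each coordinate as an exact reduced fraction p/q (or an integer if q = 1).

C = (-46/3, -19)

1. C_x = -46/3  [ED ∥ CA ∩ DA ∥ EC]
2. C_y = -19  [ED ∥ CA ∩ DA ∥ EC]
   → C = (-46/3, -19)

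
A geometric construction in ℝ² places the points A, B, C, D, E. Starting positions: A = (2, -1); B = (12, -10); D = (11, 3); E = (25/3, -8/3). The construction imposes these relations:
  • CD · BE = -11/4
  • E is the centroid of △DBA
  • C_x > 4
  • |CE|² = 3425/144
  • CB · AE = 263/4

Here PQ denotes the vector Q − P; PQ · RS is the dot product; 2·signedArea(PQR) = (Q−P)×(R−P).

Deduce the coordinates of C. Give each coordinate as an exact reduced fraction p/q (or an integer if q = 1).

1. C_x = 17/4  [CB · AE = 263/4 ∩ CD · BE = -11/4]
2. C_y = 0  [CB · AE = 263/4 ∩ CD · BE = -11/4]
   → C = (17/4, 0)

C = (17/4, 0)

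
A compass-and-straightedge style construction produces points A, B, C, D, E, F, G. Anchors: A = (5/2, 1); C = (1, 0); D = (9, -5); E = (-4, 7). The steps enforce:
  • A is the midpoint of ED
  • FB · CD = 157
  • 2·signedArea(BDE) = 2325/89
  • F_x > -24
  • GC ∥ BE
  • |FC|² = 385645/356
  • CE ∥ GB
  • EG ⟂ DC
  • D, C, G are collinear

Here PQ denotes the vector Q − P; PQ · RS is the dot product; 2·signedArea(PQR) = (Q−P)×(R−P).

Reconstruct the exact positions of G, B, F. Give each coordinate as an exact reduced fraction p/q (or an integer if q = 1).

B = (-956/89, 998/89)
F = (-4269/178, 1907/89)
G = (-511/89, 375/89)

1. G_x = -511/89  [D, C, G are collinear ∩ EG ⟂ DC]
2. G_y = 375/89  [D, C, G are collinear ∩ EG ⟂ DC]
   → G = (-511/89, 375/89)
3. B_x = -956/89  [GC ∥ BE ∩ CE ∥ GB]
4. B_y = 998/89  [GC ∥ BE ∩ CE ∥ GB]
   → B = (-956/89, 998/89)
5. F_x = -4269/178  [line -8·x + 5·y + -299 = 0 ∩ |FC|² = 385645/356]
6. F_y = 1907/89  [line -8·x + 5·y + -299 = 0 ∩ |FC|² = 385645/356]
   → F = (-4269/178, 1907/89)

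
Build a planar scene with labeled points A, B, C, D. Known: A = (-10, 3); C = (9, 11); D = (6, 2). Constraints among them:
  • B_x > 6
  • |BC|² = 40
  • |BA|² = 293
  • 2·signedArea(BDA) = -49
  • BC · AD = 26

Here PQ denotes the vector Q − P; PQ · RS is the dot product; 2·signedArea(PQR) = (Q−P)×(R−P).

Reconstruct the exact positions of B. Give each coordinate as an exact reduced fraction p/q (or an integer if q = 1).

1. B_x = 7  [2·signedArea(BDA) = -49 ∩ BC · AD = 26]
2. B_y = 5  [2·signedArea(BDA) = -49 ∩ BC · AD = 26]
   → B = (7, 5)

B = (7, 5)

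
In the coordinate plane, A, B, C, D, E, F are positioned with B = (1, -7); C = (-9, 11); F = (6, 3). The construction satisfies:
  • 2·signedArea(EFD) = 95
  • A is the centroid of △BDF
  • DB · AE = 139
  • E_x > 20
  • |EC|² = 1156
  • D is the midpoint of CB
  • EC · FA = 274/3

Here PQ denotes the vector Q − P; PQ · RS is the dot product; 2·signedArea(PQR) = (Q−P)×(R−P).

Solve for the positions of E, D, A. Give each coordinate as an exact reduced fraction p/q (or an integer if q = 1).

1. D_x = -4  [D is the midpoint of CB]
2. D_y = 2  [D is the midpoint of CB]
   → D = (-4, 2)
3. A_x = 1  [A is the centroid of △BDF]
4. A_y = -2/3  [A is the centroid of △BDF]
   → A = (1, -2/3)
5. E_x = 21  [2·signedArea(EFD) = 95 ∩ DB · AE = 139]
6. E_y = -5  [2·signedArea(EFD) = 95 ∩ DB · AE = 139]
   → E = (21, -5)

A = (1, -2/3)
D = (-4, 2)
E = (21, -5)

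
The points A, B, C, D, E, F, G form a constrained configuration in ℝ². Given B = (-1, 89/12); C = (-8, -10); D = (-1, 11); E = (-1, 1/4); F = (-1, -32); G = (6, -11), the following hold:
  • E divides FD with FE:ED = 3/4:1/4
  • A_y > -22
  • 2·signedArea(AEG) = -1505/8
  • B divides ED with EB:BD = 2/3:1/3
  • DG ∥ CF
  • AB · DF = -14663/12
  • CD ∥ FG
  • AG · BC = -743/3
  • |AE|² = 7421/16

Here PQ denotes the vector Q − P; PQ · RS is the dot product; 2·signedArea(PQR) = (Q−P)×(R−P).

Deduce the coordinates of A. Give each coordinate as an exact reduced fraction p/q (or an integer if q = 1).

A = (-9/2, -21)

1. A_x = -9/2  [AG · BC = -743/3 ∩ AB · DF = -14663/12]
2. A_y = -21  [AG · BC = -743/3 ∩ AB · DF = -14663/12]
   → A = (-9/2, -21)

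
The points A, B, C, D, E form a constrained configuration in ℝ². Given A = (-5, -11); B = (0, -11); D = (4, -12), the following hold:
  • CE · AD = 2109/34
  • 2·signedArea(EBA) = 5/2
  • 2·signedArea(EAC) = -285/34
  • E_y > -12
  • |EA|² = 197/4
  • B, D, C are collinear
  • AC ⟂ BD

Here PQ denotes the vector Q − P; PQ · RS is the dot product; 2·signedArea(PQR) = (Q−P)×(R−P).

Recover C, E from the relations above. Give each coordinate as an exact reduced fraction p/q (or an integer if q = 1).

C = (-80/17, -167/17)
E = (2, -23/2)

1. C_x = -80/17  [B, D, C are collinear ∩ AC ⟂ BD]
2. C_y = -167/17  [B, D, C are collinear ∩ AC ⟂ BD]
   → C = (-80/17, -167/17)
3. E_x = 2  [2·signedArea(EAC) = -285/34 ∩ 2·signedArea(EBA) = 5/2]
4. E_y = -23/2  [2·signedArea(EAC) = -285/34 ∩ 2·signedArea(EBA) = 5/2]
   → E = (2, -23/2)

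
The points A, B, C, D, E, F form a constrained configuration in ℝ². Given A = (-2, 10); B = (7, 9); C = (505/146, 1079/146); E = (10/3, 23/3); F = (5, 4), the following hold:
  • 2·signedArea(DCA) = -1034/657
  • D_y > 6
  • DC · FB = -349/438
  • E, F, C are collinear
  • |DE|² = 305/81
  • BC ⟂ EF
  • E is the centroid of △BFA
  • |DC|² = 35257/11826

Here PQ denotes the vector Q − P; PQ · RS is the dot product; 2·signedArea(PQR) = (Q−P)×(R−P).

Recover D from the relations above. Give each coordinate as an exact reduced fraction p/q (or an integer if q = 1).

D = (46/9, 62/9)

1. D_x = 46/9  [DC · FB = -349/438 ∩ 2·signedArea(DCA) = -1034/657]
2. D_y = 62/9  [DC · FB = -349/438 ∩ 2·signedArea(DCA) = -1034/657]
   → D = (46/9, 62/9)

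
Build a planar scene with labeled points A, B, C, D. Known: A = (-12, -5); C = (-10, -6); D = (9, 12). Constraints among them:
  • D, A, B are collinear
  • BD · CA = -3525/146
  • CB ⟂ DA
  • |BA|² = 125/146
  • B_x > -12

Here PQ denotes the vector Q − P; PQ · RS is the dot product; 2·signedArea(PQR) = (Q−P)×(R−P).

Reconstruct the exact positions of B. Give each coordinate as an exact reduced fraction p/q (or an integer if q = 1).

1. B_x = -1647/146  [D, A, B are collinear ∩ CB ⟂ DA]
2. B_y = -645/146  [D, A, B are collinear ∩ CB ⟂ DA]
   → B = (-1647/146, -645/146)

B = (-1647/146, -645/146)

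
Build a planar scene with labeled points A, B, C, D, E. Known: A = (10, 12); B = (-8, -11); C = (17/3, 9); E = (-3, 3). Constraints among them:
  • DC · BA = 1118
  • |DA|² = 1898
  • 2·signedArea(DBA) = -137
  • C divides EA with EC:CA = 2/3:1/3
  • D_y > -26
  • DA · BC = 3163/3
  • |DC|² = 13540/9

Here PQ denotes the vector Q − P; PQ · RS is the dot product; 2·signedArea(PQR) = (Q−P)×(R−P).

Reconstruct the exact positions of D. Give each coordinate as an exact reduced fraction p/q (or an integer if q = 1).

D = (-13, -25)

1. D_x = -13  [2·signedArea(DBA) = -137 ∩ DC · BA = 1118]
2. D_y = -25  [2·signedArea(DBA) = -137 ∩ DC · BA = 1118]
   → D = (-13, -25)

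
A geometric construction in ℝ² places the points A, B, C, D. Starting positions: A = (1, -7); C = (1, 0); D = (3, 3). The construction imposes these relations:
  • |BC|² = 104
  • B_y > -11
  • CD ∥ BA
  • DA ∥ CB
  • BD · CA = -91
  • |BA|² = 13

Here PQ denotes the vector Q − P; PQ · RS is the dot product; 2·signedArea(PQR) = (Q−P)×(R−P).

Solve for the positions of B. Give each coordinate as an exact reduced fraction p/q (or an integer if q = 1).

1. B_x = -1  [CD ∥ BA ∩ DA ∥ CB]
2. B_y = -10  [CD ∥ BA ∩ DA ∥ CB]
   → B = (-1, -10)

B = (-1, -10)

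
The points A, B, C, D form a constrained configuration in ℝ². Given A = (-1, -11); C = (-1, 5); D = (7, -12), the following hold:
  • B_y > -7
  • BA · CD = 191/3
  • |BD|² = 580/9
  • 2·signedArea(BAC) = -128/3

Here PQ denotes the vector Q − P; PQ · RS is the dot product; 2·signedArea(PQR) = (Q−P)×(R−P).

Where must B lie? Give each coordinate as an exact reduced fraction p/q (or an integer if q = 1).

1. B_x = 5/3  [2·signedArea(BAC) = -128/3 ∩ BA · CD = 191/3]
2. B_y = -6  [2·signedArea(BAC) = -128/3 ∩ BA · CD = 191/3]
   → B = (5/3, -6)

B = (5/3, -6)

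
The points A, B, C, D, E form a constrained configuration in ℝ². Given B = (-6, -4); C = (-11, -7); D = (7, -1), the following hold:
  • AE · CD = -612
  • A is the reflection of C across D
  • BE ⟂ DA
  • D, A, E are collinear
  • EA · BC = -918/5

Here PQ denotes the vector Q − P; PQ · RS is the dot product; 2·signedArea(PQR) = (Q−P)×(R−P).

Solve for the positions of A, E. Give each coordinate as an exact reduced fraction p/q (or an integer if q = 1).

A = (25, 5)
E = (-28/5, -26/5)

1. A_x = 25  [A is the reflection of C across D]
2. A_y = 5  [A is the reflection of C across D]
   → A = (25, 5)
3. E_x = -28/5  [D, A, E are collinear ∩ BE ⟂ DA]
4. E_y = -26/5  [D, A, E are collinear ∩ BE ⟂ DA]
   → E = (-28/5, -26/5)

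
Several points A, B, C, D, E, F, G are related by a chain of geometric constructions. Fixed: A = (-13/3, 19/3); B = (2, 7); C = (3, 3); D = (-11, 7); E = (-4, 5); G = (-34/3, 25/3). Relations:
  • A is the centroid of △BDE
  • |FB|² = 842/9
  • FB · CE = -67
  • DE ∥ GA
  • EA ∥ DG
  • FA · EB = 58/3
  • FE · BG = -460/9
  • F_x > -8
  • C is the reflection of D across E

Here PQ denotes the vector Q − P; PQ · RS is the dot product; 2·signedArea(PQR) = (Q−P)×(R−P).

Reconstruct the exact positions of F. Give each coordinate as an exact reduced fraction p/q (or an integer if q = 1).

1. F_x = -23/3  [FE · BG = -460/9 ∩ FB · CE = -67]
2. F_y = 20/3  [FE · BG = -460/9 ∩ FB · CE = -67]
   → F = (-23/3, 20/3)

F = (-23/3, 20/3)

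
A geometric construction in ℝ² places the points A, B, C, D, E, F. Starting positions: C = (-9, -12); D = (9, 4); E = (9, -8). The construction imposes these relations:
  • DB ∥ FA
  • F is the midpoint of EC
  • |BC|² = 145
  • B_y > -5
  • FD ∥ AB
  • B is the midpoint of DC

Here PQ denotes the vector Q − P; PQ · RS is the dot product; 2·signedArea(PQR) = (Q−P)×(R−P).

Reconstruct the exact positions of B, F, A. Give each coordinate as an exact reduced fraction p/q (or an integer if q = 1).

1. B_x = 0  [B is the midpoint of DC]
2. B_y = -4  [B is the midpoint of DC]
   → B = (0, -4)
3. F_x = 0  [F is the midpoint of EC]
4. F_y = -10  [F is the midpoint of EC]
   → F = (0, -10)
5. A_x = -9  [FD ∥ AB ∩ DB ∥ FA]
6. A_y = -18  [FD ∥ AB ∩ DB ∥ FA]
   → A = (-9, -18)

A = (-9, -18)
B = (0, -4)
F = (0, -10)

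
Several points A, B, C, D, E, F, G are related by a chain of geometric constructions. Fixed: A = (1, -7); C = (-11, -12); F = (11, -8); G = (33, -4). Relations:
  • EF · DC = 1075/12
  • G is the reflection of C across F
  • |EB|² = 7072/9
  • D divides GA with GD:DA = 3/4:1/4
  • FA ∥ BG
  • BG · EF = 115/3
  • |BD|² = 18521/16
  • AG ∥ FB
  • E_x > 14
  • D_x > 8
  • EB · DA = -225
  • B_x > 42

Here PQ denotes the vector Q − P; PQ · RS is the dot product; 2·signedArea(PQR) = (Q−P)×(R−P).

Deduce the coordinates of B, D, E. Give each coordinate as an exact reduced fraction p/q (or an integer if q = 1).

1. B_x = 43  [FA ∥ BG ∩ AG ∥ FB]
2. B_y = -5  [FA ∥ BG ∩ AG ∥ FB]
   → B = (43, -5)
3. D_x = 9  [D divides GA with GD:DA = 3/4:1/4]
4. D_y = -25/4  [D divides GA with GD:DA = 3/4:1/4]
   → D = (9, -25/4)
5. E_x = 15  [EF · DC = 1075/12 ∩ EB · DA = -225]
6. E_y = -19/3  [EF · DC = 1075/12 ∩ EB · DA = -225]
   → E = (15, -19/3)

B = (43, -5)
D = (9, -25/4)
E = (15, -19/3)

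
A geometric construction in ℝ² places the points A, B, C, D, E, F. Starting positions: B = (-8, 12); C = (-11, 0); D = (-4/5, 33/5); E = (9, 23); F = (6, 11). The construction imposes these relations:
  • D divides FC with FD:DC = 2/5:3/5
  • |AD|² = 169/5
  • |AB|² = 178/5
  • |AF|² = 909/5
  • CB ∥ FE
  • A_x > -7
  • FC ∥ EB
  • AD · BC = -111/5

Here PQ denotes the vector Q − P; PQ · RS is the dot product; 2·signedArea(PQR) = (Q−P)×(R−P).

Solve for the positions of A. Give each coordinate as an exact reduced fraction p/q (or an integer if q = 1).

A = (-33/5, 31/5)

1. A_x = -33/5  [line 3·x + 12·y + -273/5 = 0 ∩ |AB|² = 178/5]
2. A_y = 31/5  [line 3·x + 12·y + -273/5 = 0 ∩ |AB|² = 178/5]
   → A = (-33/5, 31/5)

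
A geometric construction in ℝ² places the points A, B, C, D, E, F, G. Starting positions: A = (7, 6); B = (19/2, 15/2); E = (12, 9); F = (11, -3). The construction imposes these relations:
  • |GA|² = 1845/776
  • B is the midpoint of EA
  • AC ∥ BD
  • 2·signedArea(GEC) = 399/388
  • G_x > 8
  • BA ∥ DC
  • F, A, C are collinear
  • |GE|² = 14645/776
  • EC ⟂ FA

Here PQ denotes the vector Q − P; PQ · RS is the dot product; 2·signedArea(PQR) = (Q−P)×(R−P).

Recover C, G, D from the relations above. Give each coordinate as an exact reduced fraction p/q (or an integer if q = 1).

1. C_x = 651/97  [F, A, C are collinear ∩ EC ⟂ FA]
2. C_y = 645/97  [F, A, C are collinear ∩ EC ⟂ FA]
   → C = (651/97, 645/97)
3. G_x = 3145/388  [line 228/97·x + -513/97·y + 7125/388 = 0 ∩ |GA|² = 1845/776]
4. G_y = 2745/388  [line 228/97·x + -513/97·y + 7125/388 = 0 ∩ |GA|² = 1845/776]
   → G = (3145/388, 2745/388)
5. D_x = 1787/194  [BA ∥ DC ∩ AC ∥ BD]
6. D_y = 1581/194  [BA ∥ DC ∩ AC ∥ BD]
   → D = (1787/194, 1581/194)

C = (651/97, 645/97)
D = (1787/194, 1581/194)
G = (3145/388, 2745/388)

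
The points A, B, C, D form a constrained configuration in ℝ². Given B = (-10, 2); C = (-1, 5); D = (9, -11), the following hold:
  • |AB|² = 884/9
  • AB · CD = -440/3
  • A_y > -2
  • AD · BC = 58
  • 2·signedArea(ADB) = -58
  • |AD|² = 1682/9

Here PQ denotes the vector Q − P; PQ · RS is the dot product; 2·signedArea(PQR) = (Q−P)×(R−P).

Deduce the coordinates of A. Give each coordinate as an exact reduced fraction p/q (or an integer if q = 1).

1. A_x = -2/3  [2·signedArea(ADB) = -58 ∩ AB · CD = -440/3]
2. A_y = -4/3  [2·signedArea(ADB) = -58 ∩ AB · CD = -440/3]
   → A = (-2/3, -4/3)

A = (-2/3, -4/3)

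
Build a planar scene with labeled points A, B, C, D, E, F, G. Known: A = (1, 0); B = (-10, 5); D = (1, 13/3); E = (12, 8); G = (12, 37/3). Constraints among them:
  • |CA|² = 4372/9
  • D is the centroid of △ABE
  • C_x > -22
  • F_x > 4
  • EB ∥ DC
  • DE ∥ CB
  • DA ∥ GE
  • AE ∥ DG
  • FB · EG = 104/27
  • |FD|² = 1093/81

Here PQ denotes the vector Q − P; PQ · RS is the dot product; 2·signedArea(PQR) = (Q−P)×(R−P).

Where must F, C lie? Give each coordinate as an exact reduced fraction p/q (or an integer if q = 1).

1. F_y = 37/9  [FB · EG = 104/27]
2. F_x = 14/3  [|FD|² = 1093/81]
   → F = (14/3, 37/9)
3. C_x = -21  [DE ∥ CB ∩ EB ∥ DC]
4. C_y = 4/3  [DE ∥ CB ∩ EB ∥ DC]
   → C = (-21, 4/3)

C = (-21, 4/3)
F = (14/3, 37/9)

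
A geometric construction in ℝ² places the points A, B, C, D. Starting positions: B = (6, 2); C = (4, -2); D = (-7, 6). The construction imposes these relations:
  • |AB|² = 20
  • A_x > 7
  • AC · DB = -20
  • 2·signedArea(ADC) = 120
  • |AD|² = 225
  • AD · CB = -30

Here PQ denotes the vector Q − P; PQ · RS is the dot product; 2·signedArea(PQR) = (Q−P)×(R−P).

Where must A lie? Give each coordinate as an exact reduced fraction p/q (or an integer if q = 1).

1. A_x = 8  [2·signedArea(ADC) = 120 ∩ AC · DB = -20]
2. A_y = 6  [2·signedArea(ADC) = 120 ∩ AC · DB = -20]
   → A = (8, 6)

A = (8, 6)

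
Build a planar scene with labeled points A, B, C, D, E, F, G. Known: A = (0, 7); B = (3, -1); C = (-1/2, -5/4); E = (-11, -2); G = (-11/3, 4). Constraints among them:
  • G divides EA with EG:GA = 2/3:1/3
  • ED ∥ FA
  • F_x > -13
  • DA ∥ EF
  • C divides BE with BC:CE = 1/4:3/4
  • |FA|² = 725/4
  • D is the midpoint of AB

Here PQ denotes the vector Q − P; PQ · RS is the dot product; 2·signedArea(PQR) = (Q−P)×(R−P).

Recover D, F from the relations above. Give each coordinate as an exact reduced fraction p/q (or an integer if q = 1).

D = (3/2, 3)
F = (-25/2, 2)

1. D_x = 3/2  [D is the midpoint of AB]
2. D_y = 3  [D is the midpoint of AB]
   → D = (3/2, 3)
3. F_x = -25/2  [ED ∥ FA ∩ DA ∥ EF]
4. F_y = 2  [ED ∥ FA ∩ DA ∥ EF]
   → F = (-25/2, 2)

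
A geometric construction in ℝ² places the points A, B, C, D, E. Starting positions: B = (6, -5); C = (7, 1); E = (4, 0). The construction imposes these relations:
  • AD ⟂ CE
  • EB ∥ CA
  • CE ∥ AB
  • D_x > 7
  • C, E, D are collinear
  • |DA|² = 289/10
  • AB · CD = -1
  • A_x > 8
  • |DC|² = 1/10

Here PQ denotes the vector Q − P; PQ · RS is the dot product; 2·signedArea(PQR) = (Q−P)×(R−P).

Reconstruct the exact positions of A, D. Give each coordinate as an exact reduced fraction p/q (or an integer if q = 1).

A = (9, -4)
D = (73/10, 11/10)

1. A_x = 9  [CE ∥ AB ∩ EB ∥ CA]
2. A_y = -4  [CE ∥ AB ∩ EB ∥ CA]
   → A = (9, -4)
3. D_x = 73/10  [C, E, D are collinear ∩ AD ⟂ CE]
4. D_y = 11/10  [C, E, D are collinear ∩ AD ⟂ CE]
   → D = (73/10, 11/10)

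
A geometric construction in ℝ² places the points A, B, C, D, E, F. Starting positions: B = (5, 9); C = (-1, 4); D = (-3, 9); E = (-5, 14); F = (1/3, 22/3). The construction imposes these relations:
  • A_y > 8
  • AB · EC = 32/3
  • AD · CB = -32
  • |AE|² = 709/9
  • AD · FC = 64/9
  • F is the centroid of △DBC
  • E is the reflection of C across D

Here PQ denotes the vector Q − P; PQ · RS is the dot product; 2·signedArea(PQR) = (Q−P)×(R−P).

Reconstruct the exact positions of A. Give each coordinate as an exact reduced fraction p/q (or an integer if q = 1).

1. A_x = 7/3  [AD · FC = 64/9 ∩ AD · CB = -32]
2. A_y = 9  [AD · FC = 64/9 ∩ AD · CB = -32]
   → A = (7/3, 9)

A = (7/3, 9)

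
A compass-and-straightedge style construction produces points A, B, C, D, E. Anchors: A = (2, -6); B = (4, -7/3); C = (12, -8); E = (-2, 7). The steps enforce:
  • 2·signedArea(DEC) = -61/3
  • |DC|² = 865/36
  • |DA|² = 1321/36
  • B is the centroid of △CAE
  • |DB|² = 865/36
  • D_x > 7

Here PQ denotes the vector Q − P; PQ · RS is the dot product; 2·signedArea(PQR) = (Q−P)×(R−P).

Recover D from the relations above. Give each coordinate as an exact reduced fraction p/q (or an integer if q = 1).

1. D_x = 8  [line 15·x + 14·y + -143/3 = 0 ∩ |DB|² = 865/36]
2. D_y = -31/6  [line 15·x + 14·y + -143/3 = 0 ∩ |DB|² = 865/36]
   → D = (8, -31/6)

D = (8, -31/6)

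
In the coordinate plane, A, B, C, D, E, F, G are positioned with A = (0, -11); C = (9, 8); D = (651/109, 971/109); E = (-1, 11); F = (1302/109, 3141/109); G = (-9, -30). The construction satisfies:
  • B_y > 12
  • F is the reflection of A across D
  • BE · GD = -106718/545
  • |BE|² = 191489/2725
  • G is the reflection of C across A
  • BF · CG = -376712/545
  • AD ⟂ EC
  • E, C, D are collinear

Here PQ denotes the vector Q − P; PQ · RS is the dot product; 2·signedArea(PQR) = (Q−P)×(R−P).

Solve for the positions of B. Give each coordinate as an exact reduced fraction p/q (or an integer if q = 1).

B = (3906/545, 1405/109)

1. B_x = 3906/545  [BF · CG = -376712/545 ∩ BE · GD = -106718/545]
2. B_y = 1405/109  [BF · CG = -376712/545 ∩ BE · GD = -106718/545]
   → B = (3906/545, 1405/109)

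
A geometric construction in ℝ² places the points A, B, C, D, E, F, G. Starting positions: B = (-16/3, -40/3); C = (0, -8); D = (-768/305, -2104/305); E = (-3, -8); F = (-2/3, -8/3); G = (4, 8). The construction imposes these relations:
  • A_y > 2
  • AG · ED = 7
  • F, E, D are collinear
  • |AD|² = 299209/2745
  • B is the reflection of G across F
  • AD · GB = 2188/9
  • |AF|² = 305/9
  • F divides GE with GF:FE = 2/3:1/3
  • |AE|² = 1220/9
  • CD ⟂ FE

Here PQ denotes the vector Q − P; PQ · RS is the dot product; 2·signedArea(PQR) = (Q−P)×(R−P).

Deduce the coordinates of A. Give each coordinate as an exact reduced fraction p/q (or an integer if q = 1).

A = (5/3, 8/3)

1. A_x = 5/3  [line -147/305·x + -336/305·y + 1141/305 = 0 ∩ |AE|² = 1220/9]
2. A_y = 8/3  [line -147/305·x + -336/305·y + 1141/305 = 0 ∩ |AE|² = 1220/9]
   → A = (5/3, 8/3)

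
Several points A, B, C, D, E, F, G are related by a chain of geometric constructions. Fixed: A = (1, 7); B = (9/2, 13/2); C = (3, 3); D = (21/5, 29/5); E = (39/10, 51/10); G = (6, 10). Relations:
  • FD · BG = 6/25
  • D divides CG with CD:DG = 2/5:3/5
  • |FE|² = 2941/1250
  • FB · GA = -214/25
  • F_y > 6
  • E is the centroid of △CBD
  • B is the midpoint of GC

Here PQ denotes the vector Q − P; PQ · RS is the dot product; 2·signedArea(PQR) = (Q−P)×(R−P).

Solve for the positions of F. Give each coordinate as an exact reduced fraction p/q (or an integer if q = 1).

F = (73/25, 157/25)

1. F_x = 73/25  [FD · BG = 6/25 ∩ FB · GA = -214/25]
2. F_y = 157/25  [FD · BG = 6/25 ∩ FB · GA = -214/25]
   → F = (73/25, 157/25)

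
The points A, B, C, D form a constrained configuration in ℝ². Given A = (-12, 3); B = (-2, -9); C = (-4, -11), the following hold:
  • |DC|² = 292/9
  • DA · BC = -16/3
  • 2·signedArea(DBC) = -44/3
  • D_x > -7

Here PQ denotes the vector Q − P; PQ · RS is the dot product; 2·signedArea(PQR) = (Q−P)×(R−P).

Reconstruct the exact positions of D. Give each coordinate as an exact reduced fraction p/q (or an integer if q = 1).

1. D_x = -6  [2·signedArea(DBC) = -44/3 ∩ DA · BC = -16/3]
2. D_y = -17/3  [2·signedArea(DBC) = -44/3 ∩ DA · BC = -16/3]
   → D = (-6, -17/3)

D = (-6, -17/3)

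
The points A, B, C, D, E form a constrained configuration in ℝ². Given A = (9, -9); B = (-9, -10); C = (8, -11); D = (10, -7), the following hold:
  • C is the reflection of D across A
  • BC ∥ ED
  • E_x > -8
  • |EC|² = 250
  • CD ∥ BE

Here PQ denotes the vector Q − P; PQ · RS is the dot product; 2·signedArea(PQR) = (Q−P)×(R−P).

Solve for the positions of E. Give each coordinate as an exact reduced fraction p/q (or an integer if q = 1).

E = (-7, -6)

1. E_x = -7  [BC ∥ ED ∩ CD ∥ BE]
2. E_y = -6  [BC ∥ ED ∩ CD ∥ BE]
   → E = (-7, -6)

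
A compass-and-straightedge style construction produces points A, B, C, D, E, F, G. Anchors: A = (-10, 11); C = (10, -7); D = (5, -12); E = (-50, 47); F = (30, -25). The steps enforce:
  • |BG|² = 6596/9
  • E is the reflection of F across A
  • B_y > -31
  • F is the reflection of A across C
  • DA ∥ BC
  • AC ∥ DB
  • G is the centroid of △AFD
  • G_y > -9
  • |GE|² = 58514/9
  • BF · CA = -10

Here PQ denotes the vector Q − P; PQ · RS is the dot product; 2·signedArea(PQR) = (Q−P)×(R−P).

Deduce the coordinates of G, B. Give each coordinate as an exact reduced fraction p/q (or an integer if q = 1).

B = (25, -30)
G = (25/3, -26/3)

1. G_x = 25/3  [G is the centroid of △AFD]
2. G_y = -26/3  [G is the centroid of △AFD]
   → G = (25/3, -26/3)
3. B_x = 25  [DA ∥ BC ∩ AC ∥ DB]
4. B_y = -30  [DA ∥ BC ∩ AC ∥ DB]
   → B = (25, -30)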